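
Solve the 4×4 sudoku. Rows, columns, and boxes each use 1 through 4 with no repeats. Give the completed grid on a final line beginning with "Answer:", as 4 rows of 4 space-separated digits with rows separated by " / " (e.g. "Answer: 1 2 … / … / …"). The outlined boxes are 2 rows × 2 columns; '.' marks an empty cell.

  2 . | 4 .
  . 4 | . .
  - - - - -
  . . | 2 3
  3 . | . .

Step 1. [r2c1∈{1}] r2c1 has the single candidate 1 ⇒ r2c1=1.
Step 2. [r4c3∈{1}] r4c3 has the single candidate 1, so r4c3=1.
Step 3. [r2c4∈{2}] r2c4 has the single candidate 2 ⇒ r2c4=2.
Step 4. [r4c2∈{2}] only 2 remains possible at r4c2 ⇒ r4c2=2.
Step 5. [r3c2∈{1}] only 1 remains possible at r3c2, so r3c2=1.
Step 6. [r1c4∈{1}] nothing but 1 survives at r1c4. So r1c4=1.
Step 7. [r2c3∈{3}] only 3 remains possible at r2c3 ⇒ r2c3=3.
Step 8. [r4c4∈{4}] only 4 remains possible at r4c4, so r4c4=4.
Step 9. [r1c2∈{3}] r1c2's peers cover all but 3 ⇒ r1c2=3.
Step 10. [r3c1∈{4}] only 4 remains possible at r3c1 ⇒ r3c1=4.

Answer: 2 3 4 1 / 1 4 3 2 / 4 1 2 3 / 3 2 1 4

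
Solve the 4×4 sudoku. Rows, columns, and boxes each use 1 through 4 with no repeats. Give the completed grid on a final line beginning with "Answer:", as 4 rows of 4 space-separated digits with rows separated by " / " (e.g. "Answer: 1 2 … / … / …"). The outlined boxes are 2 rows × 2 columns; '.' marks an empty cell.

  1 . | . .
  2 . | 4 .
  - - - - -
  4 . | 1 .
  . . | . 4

Step 1. [r2c2∈{3}] r2c2 has the single candidate 3, so r2c2=3.
Step 2. [r3c4∈{2,3}] in row 3, 3 fits only at r3c4, so r3c4=3.
Step 3. [r4c3∈{2}] nothing but 2 survives at r4c3. So r4c3=2.
Step 4. [r4c1∈{3}] r4c1 is down to just 3. So r4c1=3.
Step 5. [r1c3∈{3}] only 3 remains possible at r1c3, so r1c3=3.
Step 6. [r3c2∈{2}] r3c2 has the single candidate 2, so r3c2=2.
Step 7. [r2c4∈{1}] only 1 remains possible at r2c4, so r2c4=1.
Step 8. [r1c2∈{4}] nothing but 4 survives at r1c2, so r1c2=4.
Step 9. [r1c4∈{2}] r1c4's peers cover all but 2 ⇒ r1c4=2.
Step 10. [r4c2∈{1}] r4c2 has the single candidate 1. So r4c2=1.

Answer: 1 4 3 2 / 2 3 4 1 / 4 2 1 3 / 3 1 2 4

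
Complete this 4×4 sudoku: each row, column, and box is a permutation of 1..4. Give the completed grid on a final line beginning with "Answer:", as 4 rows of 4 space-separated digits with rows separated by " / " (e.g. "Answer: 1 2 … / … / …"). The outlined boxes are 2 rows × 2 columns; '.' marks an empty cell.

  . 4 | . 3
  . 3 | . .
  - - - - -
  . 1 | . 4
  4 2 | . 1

Step 1. [r3c3∈{2,3}] row 3 places 2 nowhere but r3c3 ⇒ r3c3=2.
Step 2. [r1c3∈{1}] r1c3 has the single candidate 1 ⇒ r1c3=1.
Step 3. [r2c4∈{2}] r2c4's peers cover all but 2 ⇒ r2c4=2.
Step 4. [r2c1∈{1}] r2c1 is down to just 1, so r2c1=1.
Step 5. [r3c1∈{3}] only 3 remains possible at r3c1, so r3c1=3.
Step 6. [r4c3∈{3}] r4c3 is down to just 3. So r4c3=3.
Step 7. [r1c1∈{2}] r1c1 has the single candidate 2. So r1c1=2.
Step 8. [r2c3∈{4}] r2c3 is down to just 4. So r2c3=4.

Answer: 2 4 1 3 / 1 3 4 2 / 3 1 2 4 / 4 2 3 1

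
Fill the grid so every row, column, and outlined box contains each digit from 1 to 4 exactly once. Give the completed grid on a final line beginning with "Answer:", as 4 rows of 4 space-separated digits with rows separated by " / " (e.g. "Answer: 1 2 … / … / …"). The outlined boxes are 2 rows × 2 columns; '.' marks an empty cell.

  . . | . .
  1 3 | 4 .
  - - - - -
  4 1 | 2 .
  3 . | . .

Step 1. [r4c3∈{1}] r4c3's peers cover all but 1 ⇒ r4c3=1.
Step 2. [r1c4∈{1,2,3}] row 1 places 1 nowhere but r1c4. So r1c4=1.
Step 3. [r1c1∈{2}] r1c1 is down to just 2 ⇒ r1c1=2.
Step 4. [r3c4∈{3}] r3c4 is down to just 3 ⇒ r3c4=3.
Step 5. [r1c3∈{3}] r1c3 is down to just 3. So r1c3=3.
Step 6. [r1c2∈{4}] r1c2 has the single candidate 4 ⇒ r1c2=4.
Step 7. [r4c4∈{4}] r4c4 has the single candidate 4 ⇒ r4c4=4.
Step 8. [r4c2∈{2}] r4c2 is down to just 2. So r4c2=2.
Step 9. [r2c4∈{2}] r2c4 is down to just 2. So r2c4=2.

Answer: 2 4 3 1 / 1 3 4 2 / 4 1 2 3 / 3 2 1 4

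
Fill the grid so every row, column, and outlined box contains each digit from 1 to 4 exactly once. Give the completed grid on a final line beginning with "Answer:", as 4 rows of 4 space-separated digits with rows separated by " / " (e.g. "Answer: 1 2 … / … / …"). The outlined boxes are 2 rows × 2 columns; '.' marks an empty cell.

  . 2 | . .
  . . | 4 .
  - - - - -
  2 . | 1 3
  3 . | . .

Step 1. [r2c1∈{1}] nothing but 1 survives at r2c1 ⇒ r2c1=1.
Step 2. [r4c4∈{2,4}] 4 has one home in col 4: r4c4 ⇒ r4c4=4.
Step 3. [r2c2∈{3}] r2c2 is down to just 3 ⇒ r2c2=3.
Step 4. [r4c3∈{2}] nothing but 2 survives at r4c3, so r4c3=2.
Step 5. [r2c4∈{2}] nothing but 2 survives at r2c4, so r2c4=2.
Step 6. [r1c4∈{1}] nothing but 1 survives at r1c4. So r1c4=1.
Step 7. [r4c2∈{1}] r4c2 has the single candidate 1, so r4c2=1.
Step 8. [r3c2∈{4}] r3c2 has the single candidate 4 ⇒ r3c2=4.
Step 9. [r1c1∈{4}] nothing but 4 survives at r1c1. So r1c1=4.
Step 10. [r1c3∈{3}] r1c3's peers cover all but 3. So r1c3=3.

Answer: 4 2 3 1 / 1 3 4 2 / 2 4 1 3 / 3 1 2 4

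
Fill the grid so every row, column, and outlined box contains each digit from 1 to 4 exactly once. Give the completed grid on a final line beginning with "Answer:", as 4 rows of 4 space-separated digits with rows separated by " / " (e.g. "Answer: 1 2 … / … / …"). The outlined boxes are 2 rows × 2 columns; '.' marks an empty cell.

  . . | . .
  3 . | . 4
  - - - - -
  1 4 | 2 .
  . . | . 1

Step 1. [r2c2∈{1,2}] across row 2, 2 lands solely at r2c2. So r2c2=2.
Step 2. [r3c4∈{3}] r3c4 is down to just 3. So r3c4=3.
Step 3. [r1c2∈{1}] r1c2 is down to just 1 ⇒ r1c2=1.
Step 4. [r1c1∈{4}] r1c1 has the single candidate 4, so r1c1=4.
Step 5. [r1c4∈{2}] nothing but 2 survives at r1c4 ⇒ r1c4=2.
Step 6. [r4c1∈{2}] r4c1's peers cover all but 2. So r4c1=2.
Step 7. [r4c3∈{4}] nothing but 4 survives at r4c3 ⇒ r4c3=4.
Step 8. [r4c2∈{3}] r4c2 is down to just 3 ⇒ r4c2=3.
Step 9. [r1c3∈{3}] only 3 remains possible at r1c3, so r1c3=3.
Step 10. [r2c3∈{1}] r2c3 has the single candidate 1, so r2c3=1.

Answer: 4 1 3 2 / 3 2 1 4 / 1 4 2 3 / 2 3 4 1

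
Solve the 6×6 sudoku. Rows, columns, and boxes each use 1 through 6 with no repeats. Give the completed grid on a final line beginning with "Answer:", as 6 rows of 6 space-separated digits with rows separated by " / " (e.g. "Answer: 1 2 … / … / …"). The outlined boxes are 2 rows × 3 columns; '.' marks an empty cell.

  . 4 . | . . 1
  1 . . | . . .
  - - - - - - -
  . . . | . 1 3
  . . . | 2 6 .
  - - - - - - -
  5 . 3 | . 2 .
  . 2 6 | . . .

Step 1. [r6c1∈{4}] nothing but 4 survives at r6c1. So r6c1=4.
Step 2. [r6c6∈{5}] nothing but 5 survives at r6c6. So r6c6=5.
Step 3. [r3c4∈{4,5}] 5 has one home in box 4: r3c4 ⇒ r3c4=5.
Step 4. [r2c5∈{3,4,5}] 4 has one home in col 5: r2c5, so r2c5=4.
Step 5. [r4c3∈{1,4,5}] 1 has one home in col 3: r4c3. So r4c3=1.
Step 6. [r5c4∈{1,4,6}] in col 4, 4 fits only at r5c4 ⇒ r5c4=4.
Step 7. [r4c1∈{3}] only 3 remains possible at r4c1. So r4c1=3.
Step 8. [r2c2∈{3,5,6}] col 2 places 3 nowhere but r2c2. So r2c2=3.
Step 9. [r1c1∈{2,6}] r1c1 is the only open cell in box 1 admitting 6 ⇒ r1c1=6.
Step 10. [r1c3∈{2,5}] across row 1, 2 lands solely at r1c3 ⇒ r1c3=2.
Step 11. [r1c4∈{3}] only 3 remains possible at r1c4 ⇒ r1c4=3.
Step 12. [r2c6∈{2,6}] across row 2, 2 lands solely at r2c6. So r2c6=2.
Step 13. [r3c1∈{2}] nothing but 2 survives at r3c1. So r3c1=2.
Step 14. [r6c5∈{3}] nothing but 3 survives at r6c5. So r6c5=3.
Step 15. [r3c2∈{6}] r3c2 is down to just 6. So r3c2=6.
Step 16. [r4c2∈{5}] nothing but 5 survives at r4c2 ⇒ r4c2=5.
Step 17. [r4c6∈{4}] nothing but 4 survives at r4c6, so r4c6=4.
Step 18. [r3c3∈{4}] nothing but 4 survives at r3c3. So r3c3=4.
Step 19. [r2c3∈{5}] nothing but 5 survives at r2c3 ⇒ r2c3=5.
Step 20. [r5c6∈{6}] r5c6 has the single candidate 6. So r5c6=6.
Step 21. [r6c4∈{1}] nothing but 1 survives at r6c4. So r6c4=1.
Step 22. [r2c4∈{6}] only 6 remains possible at r2c4, so r2c4=6.
Step 23. [r5c2∈{1}] only 1 remains possible at r5c2 ⇒ r5c2=1.
Step 24. [r1c5∈{5}] only 5 remains possible at r1c5 ⇒ r1c5=5.

Answer: 6 4 2 3 5 1 / 1 3 5 6 4 2 / 2 6 4 5 1 3 / 3 5 1 2 6 4 / 5 1 3 4 2 6 / 4 2 6 1 3 5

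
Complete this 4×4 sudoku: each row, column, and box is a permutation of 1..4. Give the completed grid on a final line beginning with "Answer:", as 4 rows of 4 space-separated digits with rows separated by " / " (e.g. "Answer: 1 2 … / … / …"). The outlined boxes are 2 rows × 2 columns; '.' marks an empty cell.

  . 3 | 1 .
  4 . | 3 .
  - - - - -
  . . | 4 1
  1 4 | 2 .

Step 1. [r1c1∈{2}] r1c1's peers cover all but 2. So r1c1=2.
Step 2. [r2c2∈{1}] only 1 remains possible at r2c2. So r2c2=1.
Step 3. [r3c1∈{3}] r3c1 has the single candidate 3 ⇒ r3c1=3.
Step 4. [r4c4∈{3}] only 3 remains possible at r4c4. So r4c4=3.
Step 5. [r2c4∈{2}] r2c4 is down to just 2, so r2c4=2.
Step 6. [r1c4∈{4}] r1c4 has the single candidate 4, so r1c4=4.
Step 7. [r3c2∈{2}] r3c2 is down to just 2, so r3c2=2.

Answer: 2 3 1 4 / 4 1 3 2 / 3 2 4 1 / 1 4 2 3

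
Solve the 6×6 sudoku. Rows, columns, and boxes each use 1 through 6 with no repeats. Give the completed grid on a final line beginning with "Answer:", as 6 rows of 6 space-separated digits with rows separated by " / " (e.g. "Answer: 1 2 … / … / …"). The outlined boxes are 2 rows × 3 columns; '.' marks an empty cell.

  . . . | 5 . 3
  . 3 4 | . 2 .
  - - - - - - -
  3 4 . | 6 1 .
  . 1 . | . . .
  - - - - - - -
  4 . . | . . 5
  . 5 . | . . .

Step 1. [r2c4∈{1}] r2c4 has the single candidate 1. So r2c4=1.
Step 2. [r5c3∈{1,2,3,6}] row 5 places 1 nowhere but r5c3 ⇒ r5c3=1.
Step 3. [r3c6∈{2}] only 2 remains possible at r3c6 ⇒ r3c6=2.
Step 4. [r4c5∈{3,4,5}] in col 5, 5 fits only at r4c5 ⇒ r4c5=5.
Step 5. [r6c3∈{2,3,6}] r6c3 is the only open cell in col 3 admitting 3 ⇒ r6c3=3.
Step 6. [r2c6∈{6}] r2c6 is down to just 6, so r2c6=6.
Step 7. [r5c5∈{3,6}] in col 5, 3 fits only at r5c5 ⇒ r5c5=3.
Step 8. [r5c2∈{2,6}] across row 5, 6 lands solely at r5c2, so r5c2=6.
Step 9. [r6c1∈{2}] r6c1's peers cover all but 2. So r6c1=2.
Step 10. [r6c4∈{4}] nothing but 4 survives at r6c4, so r6c4=4.
Step 11. [r4c1∈{6}] r4c1's peers cover all but 6 ⇒ r4c1=6.
Step 12. [r1c2∈{2}] r1c2 has the single candidate 2 ⇒ r1c2=2.
Step 13. [r4c4∈{3}] r4c4's peers cover all but 3 ⇒ r4c4=3.
Step 14. [r1c3∈{6}] r1c3 is down to just 6, so r1c3=6.
Step 15. [r5c4∈{2}] nothing but 2 survives at r5c4, so r5c4=2.
Step 16. [r3c3∈{5}] r3c3's peers cover all but 5, so r3c3=5.
Step 17. [r6c6∈{1}] r6c6 is down to just 1, so r6c6=1.
Step 18. [r1c1∈{1}] r1c1 is down to just 1 ⇒ r1c1=1.
Step 19. [r2c1∈{5}] r2c1's peers cover all but 5 ⇒ r2c1=5.
Step 20. [r4c3∈{2}] r4c3 is down to just 2 ⇒ r4c3=2.
Step 21. [r1c5∈{4}] only 4 remains possible at r1c5. So r1c5=4.
Step 22. [r4c6∈{4}] r4c6 has the single candidate 4, so r4c6=4.
Step 23. [r6c5∈{6}] only 6 remains possible at r6c5 ⇒ r6c5=6.

Answer: 1 2 6 5 4 3 / 5 3 4 1 2 6 / 3 4 5 6 1 2 / 6 1 2 3 5 4 / 4 6 1 2 3 5 / 2 5 3 4 6 1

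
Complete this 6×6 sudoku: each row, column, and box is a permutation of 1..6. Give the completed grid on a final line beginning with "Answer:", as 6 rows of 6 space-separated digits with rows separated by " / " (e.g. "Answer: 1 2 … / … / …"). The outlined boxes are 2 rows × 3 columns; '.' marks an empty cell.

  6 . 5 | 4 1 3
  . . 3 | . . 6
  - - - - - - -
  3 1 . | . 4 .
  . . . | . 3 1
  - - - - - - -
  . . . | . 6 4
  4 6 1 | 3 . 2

Step 1. [r1c2∈{2}] only 2 remains possible at r1c2, so r1c2=2.
Step 2. [r5c3∈{2}] only 2 remains possible at r5c3. So r5c3=2.
Step 3. [r3c4∈{2,5,6}] in row 3, 2 fits only at r3c4, so r3c4=2.
Step 4. [r5c1∈{5}] nothing but 5 survives at r5c1, so r5c1=5.
Step 5. [r4c4∈{5,6}] in col 4, 6 fits only at r4c4. So r4c4=6.
Step 6. [r2c5∈{2,5}] in row 2, 2 fits only at r2c5 ⇒ r2c5=2.
Step 7. [r2c2∈{4}] nothing but 4 survives at r2c2. So r2c2=4.
Step 8. [r5c2∈{3}] r5c2's peers cover all but 3. So r5c2=3.
Step 9. [r4c3∈{4}] nothing but 4 survives at r4c3 ⇒ r4c3=4.
Step 10. [r4c1∈{2}] r4c1 has the single candidate 2 ⇒ r4c1=2.
Step 11. [r3c3∈{6}] nothing but 6 survives at r3c3. So r3c3=6.
Step 12. [r4c2∈{5}] r4c2 is down to just 5 ⇒ r4c2=5.
Step 13. [r3c6∈{5}] r3c6 is down to just 5, so r3c6=5.
Step 14. [r6c5∈{5}] r6c5's peers cover all but 5 ⇒ r6c5=5.
Step 15. [r2c1∈{1}] nothing but 1 survives at r2c1 ⇒ r2c1=1.
Step 16. [r2c4∈{5}] r2c4's peers cover all but 5. So r2c4=5.
Step 17. [r5c4∈{1}] only 1 remains possible at r5c4 ⇒ r5c4=1.

Answer: 6 2 5 4 1 3 / 1 4 3 5 2 6 / 3 1 6 2 4 5 / 2 5 4 6 3 1 / 5 3 2 1 6 4 / 4 6 1 3 5 2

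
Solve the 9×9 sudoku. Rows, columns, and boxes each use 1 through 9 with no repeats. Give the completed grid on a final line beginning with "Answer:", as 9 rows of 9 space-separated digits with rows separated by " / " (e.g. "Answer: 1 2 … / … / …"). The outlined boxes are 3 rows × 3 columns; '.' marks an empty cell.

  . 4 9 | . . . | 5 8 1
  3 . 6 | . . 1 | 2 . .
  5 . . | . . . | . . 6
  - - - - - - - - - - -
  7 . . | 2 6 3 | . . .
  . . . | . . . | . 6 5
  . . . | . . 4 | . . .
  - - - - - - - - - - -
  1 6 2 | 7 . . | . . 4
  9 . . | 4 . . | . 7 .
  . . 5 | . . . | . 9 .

Step 1. [r3c3∈{1,7,8}] in col 3, 7 fits only at r3c3 ⇒ r3c3=7.
Step 2. [r2c2∈{8}] r2c2 has the single candidate 8 ⇒ r2c2=8.
Step 3. [r8c2∈{3}] nothing but 3 survives at r8c2. So r8c2=3.
Step 4. [r8c3∈{8}] only 8 remains possible at r8c3 ⇒ r8c3=8.
Step 5. [r1c1∈{2}] r1c1's peers cover all but 2. So r1c1=2.
Step 6. [r6c8∈{1,2,3}] in col 8, 2 fits only at r6c8. So r6c8=2.
Step 7. [r4c8∈{1,4}] col 8 places 1 nowhere but r4c8 ⇒ r4c8=1.
Step 8. [r2c9∈{7,9}] across box 3, 7 lands solely at r2c9. So r2c9=7.
Step 9. [r3c7∈{3,4,9}] 9 has one home in box 3: r3c7 ⇒ r3c7=9.
Step 10. [r3c8∈{3,4}] box 3 places 3 nowhere but r3c8. So r3c8=3.
Step 11. [r3c4∈{8}] r3c4 has the single candidate 8 ⇒ r3c4=8.
Step 12. [r3c6∈{2}] r3c6 is down to just 2 ⇒ r3c6=2.
Step 13. [r4c3∈{4}] r4c3 has the single candidate 4, so r4c3=4.
Step 14. [r4c7∈{8}] only 8 remains possible at r4c7, so r4c7=8.
Step 15. [r7c7∈{3}] nothing but 3 survives at r7c7, so r7c7=3.
Step 16. [r9c9∈{2,8}] r9c9 is the only open cell in col 9 admitting 8. So r9c9=8.
Step 17. [r9c6∈{6}] r9c6 is down to just 6. So r9c6=6.
Step 18. [r9c7∈{1}] r9c7's peers cover all but 1, so r9c7=1.
Step 19. [r8c5∈{1,2,5}] across row 8, 1 lands solely at r8c5, so r8c5=1.
Step 20. [r5c1∈{8}] r5c1 is down to just 8. So r5c1=8.
Step 21. [r6c5∈{5,7,8,9}] row 6 places 8 nowhere but r6c5, so r6c5=8.
Step 22. [r6c4∈{1,5,9}] across box 5, 5 lands solely at r6c4. So r6c4=5.
Step 23. [r2c5∈{4,5,9}] across row 2, 5 lands solely at r2c5 ⇒ r2c5=5.
Step 24. [r5c4∈{1,9}] col 4 places 1 nowhere but r5c4 ⇒ r5c4=1.
Step 25. [r7c5∈{9}] r7c5 has the single candidate 9, so r7c5=9.
Step 26. [r5c5∈{7}] r5c5's peers cover all but 7, so r5c5=7.
Step 27. [r1c5∈{3}] r1c5 is down to just 3. So r1c5=3.
Step 28. [r4c9∈{9}] nothing but 9 survives at r4c9. So r4c9=9.
Step 29. [r6c3∈{1,3}] in col 3, 1 fits only at r6c3 ⇒ r6c3=1.
Step 30. [r5c6∈{9}] only 9 remains possible at r5c6 ⇒ r5c6=9.
Step 31. [r7c8∈{5}] r7c8 has the single candidate 5 ⇒ r7c8=5.
Step 32. [r3c5∈{4}] r3c5 is down to just 4, so r3c5=4.
Step 33. [r6c1∈{6}] r6c1's peers cover all but 6 ⇒ r6c1=6.
Step 34. [r9c4∈{3}] r9c4 is down to just 3 ⇒ r9c4=3.
Step 35. [r9c5∈{2}] r9c5 is down to just 2. So r9c5=2.
Step 36. [r7c6∈{8}] nothing but 8 survives at r7c6. So r7c6=8.
Step 37. [r6c2∈{9}] nothing but 9 survives at r6c2. So r6c2=9.
Step 38. [r4c2∈{5}] r4c2 has the single candidate 5. So r4c2=5.
Step 39. [r1c6∈{7}] nothing but 7 survives at r1c6, so r1c6=7.
Step 40. [r9c1∈{4}] r9c1 is down to just 4. So r9c1=4.
Step 41. [r9c2∈{7}] r9c2 is down to just 7 ⇒ r9c2=7.
Step 42. [r8c7∈{6}] r8c7 is down to just 6, so r8c7=6.
Step 43. [r1c4∈{6}] r1c4 has the single candidate 6 ⇒ r1c4=6.
Step 44. [r5c2∈{2}] r5c2 has the single candidate 2, so r5c2=2.
Step 45. [r6c9∈{3}] r6c9's peers cover all but 3, so r6c9=3.
Step 46. [r6c7∈{7}] nothing but 7 survives at r6c7, so r6c7=7.
Step 47. [r3c2∈{1}] only 1 remains possible at r3c2. So r3c2=1.
Step 48. [r8c9∈{2}] only 2 remains possible at r8c9. So r8c9=2.
Step 49. [r8c6∈{5}] r8c6 has the single candidate 5. So r8c6=5.
Step 50. [r2c8∈{4}] r2c8's peers cover all but 4. So r2c8=4.
Step 51. [r5c7∈{4}] r5c7 is down to just 4, so r5c7=4.
Step 52. [r2c4∈{9}] nothing but 9 survives at r2c4. So r2c4=9.
Step 53. [r5c3∈{3}] only 3 remains possible at r5c3, so r5c3=3.

Answer: 2 4 9 6 3 7 5 8 1 / 3 8 6 9 5 1 2 4 7 / 5 1 7 8 4 2 9 3 6 / 7 5 4 2 6 3 8 1 9 / 8 2 3 1 7 9 4 6 5 / 6 9 1 5 8 4 7 2 3 / 1 6 2 7 9 8 3 5 4 / 9 3 8 4 1 5 6 7 2 / 4 7 5 3 2 6 1 9 8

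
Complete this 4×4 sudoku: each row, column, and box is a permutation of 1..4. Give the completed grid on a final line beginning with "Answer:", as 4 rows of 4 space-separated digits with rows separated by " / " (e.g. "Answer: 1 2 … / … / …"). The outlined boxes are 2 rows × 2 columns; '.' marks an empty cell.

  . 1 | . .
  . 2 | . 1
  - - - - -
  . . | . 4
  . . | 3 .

Step 1. [r4c4∈{2}] r4c4 has the single candidate 2, so r4c4=2.
Step 2. [r2c1∈{3,4}] r2c1 is the only open cell in row 2 admitting 3 ⇒ r2c1=3.
Step 3. [r1c1∈{4}] r1c1's peers cover all but 4 ⇒ r1c1=4.
Step 4. [r3c3∈{1}] r3c3 is down to just 1 ⇒ r3c3=1.
Step 5. [r4c2∈{4}] r4c2 has the single candidate 4. So r4c2=4.
Step 6. [r3c1∈{2}] r3c1 has the single candidate 2, so r3c1=2.
Step 7. [r3c2∈{3}] r3c2 has the single candidate 3 ⇒ r3c2=3.
Step 8. [r1c4∈{3}] r1c4 has the single candidate 3 ⇒ r1c4=3.
Step 9. [r2c3∈{4}] r2c3's peers cover all but 4. So r2c3=4.
Step 10. [r4c1∈{1}] r4c1's peers cover all but 1 ⇒ r4c1=1.
Step 11. [r1c3∈{2}] r1c3 is down to just 2, so r1c3=2.

Answer: 4 1 2 3 / 3 2 4 1 / 2 3 1 4 / 1 4 3 2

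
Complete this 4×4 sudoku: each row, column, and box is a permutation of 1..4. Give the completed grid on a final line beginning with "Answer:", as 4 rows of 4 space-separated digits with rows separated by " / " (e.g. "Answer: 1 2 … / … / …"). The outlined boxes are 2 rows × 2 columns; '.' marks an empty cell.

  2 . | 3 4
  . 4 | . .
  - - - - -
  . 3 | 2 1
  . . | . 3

Step 1. [r1c2∈{1}] nothing but 1 survives at r1c2 ⇒ r1c2=1.
Step 2. [r3c1∈{4}] only 4 remains possible at r3c1 ⇒ r3c1=4.
Step 3. [r2c4∈{2}] r2c4 has the single candidate 2 ⇒ r2c4=2.
Step 4. [r2c3∈{1}] r2c3 is down to just 1 ⇒ r2c3=1.
Step 5. [r4c1∈{1}] only 1 remains possible at r4c1, so r4c1=1.
Step 6. [r4c2∈{2}] only 2 remains possible at r4c2. So r4c2=2.
Step 7. [r2c1∈{3}] r2c1 is down to just 3, so r2c1=3.
Step 8. [r4c3∈{4}] r4c3's peers cover all but 4. So r4c3=4.

Answer: 2 1 3 4 / 3 4 1 2 / 4 3 2 1 / 1 2 4 3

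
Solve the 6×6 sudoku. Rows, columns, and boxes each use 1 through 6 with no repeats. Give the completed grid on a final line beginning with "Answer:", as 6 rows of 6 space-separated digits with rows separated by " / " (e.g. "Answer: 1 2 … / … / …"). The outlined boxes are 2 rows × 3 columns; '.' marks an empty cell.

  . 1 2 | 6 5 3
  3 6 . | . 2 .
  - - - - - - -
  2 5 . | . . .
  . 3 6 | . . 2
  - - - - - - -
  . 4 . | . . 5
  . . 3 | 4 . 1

Step 1. [r6c5∈{6}] r6c5 is down to just 6. So r6c5=6.
Step 2. [r2c4∈{1}] r2c4 has the single candidate 1, so r2c4=1.
Step 3. [r3c4∈{3}] r3c4 is down to just 3 ⇒ r3c4=3.
Step 4. [r2c6∈{4}] r2c6 has the single candidate 4. So r2c6=4.
Step 5. [r3c3∈{1,4}] in col 3, 4 fits only at r3c3, so r3c3=4.
Step 6. [r4c1∈{1}] only 1 remains possible at r4c1. So r4c1=1.
Step 7. [r3c5∈{1}] r3c5 has the single candidate 1. So r3c5=1.
Step 8. [r4c4∈{5}] nothing but 5 survives at r4c4. So r4c4=5.
Step 9. [r6c2∈{2}] nothing but 2 survives at r6c2, so r6c2=2.
Step 10. [r5c5∈{3}] r5c5 has the single candidate 3. So r5c5=3.
Step 11. [r4c5∈{4}] only 4 remains possible at r4c5, so r4c5=4.
Step 12. [r1c1∈{4}] only 4 remains possible at r1c1. So r1c1=4.
Step 13. [r5c4∈{2}] only 2 remains possible at r5c4, so r5c4=2.
Step 14. [r5c3∈{1}] r5c3's peers cover all but 1 ⇒ r5c3=1.
Step 15. [r5c1∈{6}] only 6 remains possible at r5c1, so r5c1=6.
Step 16. [r2c3∈{5}] r2c3 is down to just 5 ⇒ r2c3=5.
Step 17. [r3c6∈{6}] r3c6 has the single candidate 6, so r3c6=6.
Step 18. [r6c1∈{5}] nothing but 5 survives at r6c1 ⇒ r6c1=5.

Answer: 4 1 2 6 5 3 / 3 6 5 1 2 4 / 2 5 4 3 1 6 / 1 3 6 5 4 2 / 6 4 1 2 3 5 / 5 2 3 4 6 1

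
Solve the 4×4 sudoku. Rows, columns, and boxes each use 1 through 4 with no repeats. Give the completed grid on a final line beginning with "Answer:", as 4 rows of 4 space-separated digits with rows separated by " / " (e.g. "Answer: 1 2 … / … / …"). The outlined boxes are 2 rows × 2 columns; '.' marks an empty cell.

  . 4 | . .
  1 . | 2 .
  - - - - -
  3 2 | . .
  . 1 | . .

Step 1. [r2c4∈{3,4}] r2c4 is the only open cell in row 2 admitting 4. So r2c4=4.
Step 2. [r3c3∈{1,4}] r3c3 is the only open cell in row 3 admitting 4. So r3c3=4.
Step 3. [r1c3∈{1,3}] 1 has one home in col 3: r1c3. So r1c3=1.
Step 4. [r1c4∈{3}] nothing but 3 survives at r1c4 ⇒ r1c4=3.
Step 5. [r4c1∈{4}] r4c1's peers cover all but 4, so r4c1=4.
Step 6. [r1c1∈{2}] only 2 remains possible at r1c1. So r1c1=2.
Step 7. [r3c4∈{1}] r3c4 is down to just 1. So r3c4=1.
Step 8. [r4c3∈{3}] r4c3 has the single candidate 3 ⇒ r4c3=3.
Step 9. [r2c2∈{3}] nothing but 3 survives at r2c2 ⇒ r2c2=3.
Step 10. [r4c4∈{2}] r4c4 has the single candidate 2. So r4c4=2.

Answer: 2 4 1 3 / 1 3 2 4 / 3 2 4 1 / 4 1 3 2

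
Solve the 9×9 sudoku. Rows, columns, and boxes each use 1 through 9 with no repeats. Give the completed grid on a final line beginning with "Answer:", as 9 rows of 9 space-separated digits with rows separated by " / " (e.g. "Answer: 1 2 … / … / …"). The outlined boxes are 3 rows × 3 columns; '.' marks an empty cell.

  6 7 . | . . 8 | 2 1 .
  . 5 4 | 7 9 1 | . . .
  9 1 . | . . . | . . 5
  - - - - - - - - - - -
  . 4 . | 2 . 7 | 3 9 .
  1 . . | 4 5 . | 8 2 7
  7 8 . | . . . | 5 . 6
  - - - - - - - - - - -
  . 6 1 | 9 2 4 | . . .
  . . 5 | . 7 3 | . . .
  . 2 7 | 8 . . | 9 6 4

Step 1. [r1c3∈{3}] r1c3 has the single candidate 3, so r1c3=3.
Step 2. [r8c8∈{8}] nothing but 8 survives at r8c8. So r8c8=8.
Step 3. [r3c7∈{4,6,7}] 4 has one home in col 7: r3c7 ⇒ r3c7=4.
Step 4. [r9c5∈{1}] r9c5 is down to just 1 ⇒ r9c5=1.
Step 5. [r7c9∈{3}] only 3 remains possible at r7c9. So r7c9=3.
Step 6. [r2c1∈{2,8}] 2 has one home in row 2: r2c1, so r2c1=2.
Step 7. [r4c3∈{6}] nothing but 6 survives at r4c3. So r4c3=6.
Step 8. [r5c3∈{9}] nothing but 9 survives at r5c3. So r5c3=9.
Step 9. [r3c5∈{3,6}] col 5 places 6 nowhere but r3c5, so r3c5=6.
Step 10. [r3c8∈{3,7}] in row 3, 7 fits only at r3c8 ⇒ r3c8=7.
Step 11. [r4c9∈{1}] nothing but 1 survives at r4c9, so r4c9=1.
Step 12. [r6c5∈{3}] r6c5 has the single candidate 3, so r6c5=3.
Step 13. [r8c2∈{9}] only 9 remains possible at r8c2. So r8c2=9.
Step 14. [r6c4∈{1}] r6c4 has the single candidate 1 ⇒ r6c4=1.
Step 15. [r8c9∈{2}] r8c9 has the single candidate 2. So r8c9=2.
Step 16. [r2c8∈{3}] r2c8 has the single candidate 3. So r2c8=3.
Step 17. [r3c4∈{3}] r3c4's peers cover all but 3, so r3c4=3.
Step 18. [r6c6∈{9}] r6c6 is down to just 9, so r6c6=9.
Step 19. [r7c8∈{5}] nothing but 5 survives at r7c8 ⇒ r7c8=5.
Step 20. [r2c7∈{6}] r2c7's peers cover all but 6, so r2c7=6.
Step 21. [r7c7∈{7}] r7c7 is down to just 7. So r7c7=7.
Step 22. [r2c9∈{8}] only 8 remains possible at r2c9 ⇒ r2c9=8.
Step 23. [r4c1∈{5}] nothing but 5 survives at r4c1 ⇒ r4c1=5.
Step 24. [r9c6∈{5}] r9c6's peers cover all but 5 ⇒ r9c6=5.
Step 25. [r3c3∈{8}] r3c3 is down to just 8, so r3c3=8.
Step 26. [r3c6∈{2}] nothing but 2 survives at r3c6 ⇒ r3c6=2.
Step 27. [r1c5∈{4}] r1c5 has the single candidate 4 ⇒ r1c5=4.
Step 28. [r8c4∈{6}] r8c4 has the single candidate 6, so r8c4=6.
Step 29. [r5c6∈{6}] only 6 remains possible at r5c6 ⇒ r5c6=6.
Step 30. [r4c5∈{8}] r4c5 has the single candidate 8. So r4c5=8.
Step 31. [r8c1∈{4}] r8c1 has the single candidate 4. So r8c1=4.
Step 32. [r7c1∈{8}] only 8 remains possible at r7c1 ⇒ r7c1=8.
Step 33. [r6c8∈{4}] only 4 remains possible at r6c8. So r6c8=4.
Step 34. [r8c7∈{1}] r8c7 has the single candidate 1 ⇒ r8c7=1.
Step 35. [r1c9∈{9}] only 9 remains possible at r1c9 ⇒ r1c9=9.
Step 36. [r6c3∈{2}] nothing but 2 survives at r6c3 ⇒ r6c3=2.
Step 37. [r9c1∈{3}] nothing but 3 survives at r9c1 ⇒ r9c1=3.
Step 38. [r5c2∈{3}] r5c2's peers cover all but 3. So r5c2=3.
Step 39. [r1c4∈{5}] only 5 remains possible at r1c4 ⇒ r1c4=5.

Answer: 6 7 3 5 4 8 2 1 9 / 2 5 4 7 9 1 6 3 8 / 9 1 8 3 6 2 4 7 5 / 5 4 6 2 8 7 3 9 1 / 1 3 9 4 5 6 8 2 7 / 7 8 2 1 3 9 5 4 6 / 8 6 1 9 2 4 7 5 3 / 4 9 5 6 7 3 1 8 2 / 3 2 7 8 1 5 9 6 4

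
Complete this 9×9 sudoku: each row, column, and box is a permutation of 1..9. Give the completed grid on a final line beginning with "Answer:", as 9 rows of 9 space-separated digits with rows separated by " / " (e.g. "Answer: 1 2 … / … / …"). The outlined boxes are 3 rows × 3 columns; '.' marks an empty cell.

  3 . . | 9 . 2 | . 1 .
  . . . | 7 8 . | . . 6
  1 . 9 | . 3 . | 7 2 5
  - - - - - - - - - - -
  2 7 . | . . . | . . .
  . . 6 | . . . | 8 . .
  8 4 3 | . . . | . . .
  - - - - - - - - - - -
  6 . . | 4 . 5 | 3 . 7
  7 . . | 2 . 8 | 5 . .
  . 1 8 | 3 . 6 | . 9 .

Step 1. [r1c7∈{4}] r1c7 is down to just 4 ⇒ r1c7=4.
Step 2. [r4c3∈{1,5}] col 3 places 1 nowhere but r4c3. So r4c3=1.
Step 3. [r6c7∈{1,2,6,9}] in col 7, 1 fits only at r6c7, so r6c7=1.
Step 4. [r1c5∈{5,6}] r1c5 is the only open cell in box 2 admitting 5, so r1c5=5.
Step 5. [r5c1∈{5,9}] 9 has one home in col 1: r5c1 ⇒ r5c1=9.
Step 6. [r4c7∈{6,9}] in col 7, 6 fits only at r4c7 ⇒ r4c7=6.
Step 7. [r8c3∈{4}] r8c3 has the single candidate 4. So r8c3=4.
Step 8. [r6c5∈{2,6,7,9}] across col 5, 6 lands solely at r6c5 ⇒ r6c5=6.
Step 9. [r5c5∈{1,2,4,7}] col 5 places 2 nowhere but r5c5 ⇒ r5c5=2.
Step 10. [r4c5∈{4,9}] col 5 places 4 nowhere but r4c5 ⇒ r4c5=4.
Step 11. [r5c8∈{3,4,5,7}] in col 8, 4 fits only at r5c8. So r5c8=4.
Step 12. [r5c6∈{1,3,7}] in row 5, 7 fits only at r5c6, so r5c6=7.
Step 13. [r2c3∈{2,5}] col 3 places 5 nowhere but r2c3, so r2c3=5.
Step 14. [r4c6∈{3,9}] across col 6, 3 lands solely at r4c6, so r4c6=3.
Step 15. [r6c4∈{5}] r6c4 is down to just 5 ⇒ r6c4=5.
Step 16. [r3c2∈{6,8}] row 3 places 8 nowhere but r3c2, so r3c2=8.
Step 17. [r7c5∈{1,9}] row 7 places 1 nowhere but r7c5 ⇒ r7c5=1.
Step 18. [r7c2∈{2,9}] across row 7, 9 lands solely at r7c2 ⇒ r7c2=9.
Step 19. [r6c9∈{2,9}] row 6 places 2 nowhere but r6c9 ⇒ r6c9=2.
Step 20. [r2c1∈{4}] r2c1 has the single candidate 4. So r2c1=4.
Step 21. [r2c6∈{1}] r2c6 has the single candidate 1 ⇒ r2c6=1.
Step 22. [r8c8∈{6}] only 6 remains possible at r8c8 ⇒ r8c8=6.
Step 23. [r9c1∈{5}] r9c1 is down to just 5. So r9c1=5.
Step 24. [r9c5∈{7}] r9c5's peers cover all but 7 ⇒ r9c5=7.
Step 25. [r4c8∈{5}] r4c8 is down to just 5. So r4c8=5.
Step 26. [r8c5∈{9}] r8c5's peers cover all but 9 ⇒ r8c5=9.
Step 27. [r9c7∈{2}] r9c7's peers cover all but 2. So r9c7=2.
Step 28. [r1c2∈{6}] only 6 remains possible at r1c2. So r1c2=6.
Step 29. [r2c2∈{2}] nothing but 2 survives at r2c2 ⇒ r2c2=2.
Step 30. [r6c6∈{9}] only 9 remains possible at r6c6 ⇒ r6c6=9.
Step 31. [r8c9∈{1}] nothing but 1 survives at r8c9, so r8c9=1.
Step 32. [r7c8∈{8}] r7c8 is down to just 8. So r7c8=8.
Step 33. [r9c9∈{4}] r9c9's peers cover all but 4. So r9c9=4.
Step 34. [r2c7∈{9}] r2c7 has the single candidate 9, so r2c7=9.
Step 35. [r5c9∈{3}] r5c9 is down to just 3, so r5c9=3.
Step 36. [r1c3∈{7}] r1c3's peers cover all but 7, so r1c3=7.
Step 37. [r4c4∈{8}] r4c4 is down to just 8 ⇒ r4c4=8.
Step 38. [r6c8∈{7}] nothing but 7 survives at r6c8 ⇒ r6c8=7.
Step 39. [r7c3∈{2}] r7c3's peers cover all but 2. So r7c3=2.
Step 40. [r8c2∈{3}] nothing but 3 survives at r8c2, so r8c2=3.
Step 41. [r5c2∈{5}] nothing but 5 survives at r5c2. So r5c2=5.
Step 42. [r1c9∈{8}] r1c9 has the single candidate 8. So r1c9=8.
Step 43. [r2c8∈{3}] only 3 remains possible at r2c8 ⇒ r2c8=3.
Step 44. [r3c4∈{6}] r3c4 is down to just 6. So r3c4=6.
Step 45. [r4c9∈{9}] r4c9 has the single candidate 9, so r4c9=9.
Step 46. [r5c4∈{1}] r5c4 has the single candidate 1 ⇒ r5c4=1.
Step 47. [r3c6∈{4}] r3c6's peers cover all but 4. So r3c6=4.

Answer: 3 6 7 9 5 2 4 1 8 / 4 2 5 7 8 1 9 3 6 / 1 8 9 6 3 4 7 2 5 / 2 7 1 8 4 3 6 5 9 / 9 5 6 1 2 7 8 4 3 / 8 4 3 5 6 9 1 7 2 / 6 9 2 4 1 5 3 8 7 / 7 3 4 2 9 8 5 6 1 / 5 1 8 3 7 6 2 9 4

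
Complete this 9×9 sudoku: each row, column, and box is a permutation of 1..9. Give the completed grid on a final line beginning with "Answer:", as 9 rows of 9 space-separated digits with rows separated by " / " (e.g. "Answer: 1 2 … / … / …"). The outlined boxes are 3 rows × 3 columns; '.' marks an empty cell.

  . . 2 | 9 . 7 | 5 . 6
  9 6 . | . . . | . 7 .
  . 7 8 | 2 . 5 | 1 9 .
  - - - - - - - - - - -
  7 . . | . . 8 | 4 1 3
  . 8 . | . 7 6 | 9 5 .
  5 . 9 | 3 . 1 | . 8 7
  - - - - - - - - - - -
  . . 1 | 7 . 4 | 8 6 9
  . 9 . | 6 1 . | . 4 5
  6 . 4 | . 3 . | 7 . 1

Step 1. [r3c1∈{3,4}] in row 3, 3 fits only at r3c1, so r3c1=3.
Step 2. [r7c1∈{2}] r7c1 is down to just 2, so r7c1=2.
Step 3. [r2c9∈{2,4,8}] r2c9 is the only open cell in col 9 admitting 8. So r2c9=8.
Step 4. [r2c5∈{4}] r2c5's peers cover all but 4, so r2c5=4.
Step 5. [r8c7∈{2,3}] in box 9, 3 fits only at r8c7, so r8c7=3.
Step 6. [r6c2∈{2,4}] 4 has one home in row 6: r6c2, so r6c2=4.
Step 7. [r7c5∈{5}] r7c5's peers cover all but 5 ⇒ r7c5=5.
Step 8. [r6c5∈{2}] nothing but 2 survives at r6c5 ⇒ r6c5=2.
Step 9. [r1c1∈{1,4}] row 1 places 4 nowhere but r1c1. So r1c1=4.
Step 10. [r9c8∈{2}] r9c8 is down to just 2 ⇒ r9c8=2.
Step 11. [r5c3∈{3}] nothing but 3 survives at r5c3. So r5c3=3.
Step 12. [r2c6∈{3}] r2c6's peers cover all but 3. So r2c6=3.
Step 13. [r3c5∈{6}] nothing but 6 survives at r3c5, so r3c5=6.
Step 14. [r2c7∈{2}] nothing but 2 survives at r2c7, so r2c7=2.
Step 15. [r5c9∈{2}] r5c9 has the single candidate 2 ⇒ r5c9=2.
Step 16. [r1c8∈{3}] r1c8 has the single candidate 3, so r1c8=3.
Step 17. [r4c5∈{9}] nothing but 9 survives at r4c5. So r4c5=9.
Step 18. [r9c2∈{5}] r9c2's peers cover all but 5, so r9c2=5.
Step 19. [r1c5∈{8}] nothing but 8 survives at r1c5. So r1c5=8.
Step 20. [r9c6∈{9}] r9c6 has the single candidate 9 ⇒ r9c6=9.
Step 21. [r6c7∈{6}] r6c7 has the single candidate 6. So r6c7=6.
Step 22. [r4c4∈{5}] r4c4 is down to just 5, so r4c4=5.
Step 23. [r1c2∈{1}] only 1 remains possible at r1c2. So r1c2=1.
Step 24. [r8c3∈{7}] nothing but 7 survives at r8c3, so r8c3=7.
Step 25. [r3c9∈{4}] r3c9 has the single candidate 4. So r3c9=4.
Step 26. [r5c1∈{1}] only 1 remains possible at r5c1, so r5c1=1.
Step 27. [r8c1∈{8}] r8c1's peers cover all but 8. So r8c1=8.
Step 28. [r7c2∈{3}] r7c2 has the single candidate 3, so r7c2=3.
Step 29. [r4c3∈{6}] r4c3 has the single candidate 6. So r4c3=6.
Step 30. [r5c4∈{4}] r5c4's peers cover all but 4. So r5c4=4.
Step 31. [r2c4∈{1}] r2c4 is down to just 1 ⇒ r2c4=1.
Step 32. [r2c3∈{5}] r2c3 has the single candidate 5. So r2c3=5.
Step 33. [r9c4∈{8}] r9c4 is down to just 8. So r9c4=8.
Step 34. [r4c2∈{2}] only 2 remains possible at r4c2 ⇒ r4c2=2.
Step 35. [r8c6∈{2}] nothing but 2 survives at r8c6. So r8c6=2.

Answer: 4 1 2 9 8 7 5 3 6 / 9 6 5 1 4 3 2 7 8 / 3 7 8 2 6 5 1 9 4 / 7 2 6 5 9 8 4 1 3 / 1 8 3 4 7 6 9 5 2 / 5 4 9 3 2 1 6 8 7 / 2 3 1 7 5 4 8 6 9 / 8 9 7 6 1 2 3 4 5 / 6 5 4 8 3 9 7 2 1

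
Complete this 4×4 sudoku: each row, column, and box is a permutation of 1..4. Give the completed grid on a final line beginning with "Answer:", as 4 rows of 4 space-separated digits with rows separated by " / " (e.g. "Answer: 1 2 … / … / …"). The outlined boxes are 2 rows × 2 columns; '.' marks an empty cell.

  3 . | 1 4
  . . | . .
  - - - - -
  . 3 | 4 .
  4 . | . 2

Step 1. [r2c3∈{2,3}] in col 3, 2 fits only at r2c3, so r2c3=2.
Step 2. [r2c1∈{1}] r2c1 has the single candidate 1, so r2c1=1.
Step 3. [r3c4∈{1}] only 1 remains possible at r3c4 ⇒ r3c4=1.
Step 4. [r1c2∈{2}] r1c2 has the single candidate 2. So r1c2=2.
Step 5. [r4c3∈{3}] r4c3 has the single candidate 3 ⇒ r4c3=3.
Step 6. [r2c2∈{4}] r2c2 has the single candidate 4. So r2c2=4.
Step 7. [r4c2∈{1}] r4c2's peers cover all but 1. So r4c2=1.
Step 8. [r2c4∈{3}] r2c4 has the single candidate 3, so r2c4=3.
Step 9. [r3c1∈{2}] r3c1 has the single candidate 2, so r3c1=2.

Answer: 3 2 1 4 / 1 4 2 3 / 2 3 4 1 / 4 1 3 2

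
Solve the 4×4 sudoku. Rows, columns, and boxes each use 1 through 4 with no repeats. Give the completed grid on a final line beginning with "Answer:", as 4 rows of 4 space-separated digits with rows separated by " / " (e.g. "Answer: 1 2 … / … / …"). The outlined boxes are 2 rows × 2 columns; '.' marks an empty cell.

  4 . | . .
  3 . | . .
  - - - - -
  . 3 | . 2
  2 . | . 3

Step 1. [r1c4∈{1}] nothing but 1 survives at r1c4. So r1c4=1.
Step 2. [r3c3∈{1,4}] across row 3, 4 lands solely at r3c3 ⇒ r3c3=4.
Step 3. [r2c2∈{1,2}] in row 2, 1 fits only at r2c2, so r2c2=1.
Step 4. [r2c3∈{2}] r2c3's peers cover all but 2 ⇒ r2c3=2.
Step 5. [r4c2∈{4}] r4c2 is down to just 4. So r4c2=4.
Step 6. [r1c3∈{3}] r1c3's peers cover all but 3, so r1c3=3.
Step 7. [r4c3∈{1}] r4c3's peers cover all but 1, so r4c3=1.
Step 8. [r3c1∈{1}] r3c1 has the single candidate 1, so r3c1=1.
Step 9. [r2c4∈{4}] r2c4 has the single candidate 4. So r2c4=4.
Step 10. [r1c2∈{2}] r1c2 is down to just 2 ⇒ r1c2=2.

Answer: 4 2 3 1 / 3 1 2 4 / 1 3 4 2 / 2 4 1 3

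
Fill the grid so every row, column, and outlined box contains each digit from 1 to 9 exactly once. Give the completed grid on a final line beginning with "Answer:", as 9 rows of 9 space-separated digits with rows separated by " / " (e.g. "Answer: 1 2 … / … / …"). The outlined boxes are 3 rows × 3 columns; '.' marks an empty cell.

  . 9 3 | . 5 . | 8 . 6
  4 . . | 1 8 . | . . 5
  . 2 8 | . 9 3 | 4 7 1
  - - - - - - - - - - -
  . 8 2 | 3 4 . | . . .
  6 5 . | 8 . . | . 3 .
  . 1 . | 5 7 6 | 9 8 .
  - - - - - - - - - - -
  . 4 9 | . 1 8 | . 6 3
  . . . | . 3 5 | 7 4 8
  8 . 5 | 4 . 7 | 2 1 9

Step 1. [r2c6∈{2}] r2c6 is down to just 2, so r2c6=2.
Step 2. [r8c2∈{6}] r8c2 is down to just 6 ⇒ r8c2=6.
Step 3. [r7c1∈{2,7}] row 7 places 7 nowhere but r7c1. So r7c1=7.
Step 4. [r5c3∈{4,7}] in box 4, 7 fits only at r5c3 ⇒ r5c3=7.
Step 5. [r5c6∈{1,9}] r5c6 is the only open cell in row 5 admitting 9 ⇒ r5c6=9.
Step 6. [r8c1∈{1,2}] r8c1 is the only open cell in col 1 admitting 2. So r8c1=2.
Step 7. [r6c9∈{2,4}] r6c9 is the only open cell in row 6 admitting 2, so r6c9=2.
Step 8. [r4c7∈{1,5,6}] in row 4, 6 fits only at r4c7, so r4c7=6.
Step 9. [r9c5∈{6}] r9c5 is down to just 6, so r9c5=6.
Step 10. [r2c2∈{7}] nothing but 7 survives at r2c2 ⇒ r2c2=7.
Step 11. [r6c1∈{3}] r6c1's peers cover all but 3, so r6c1=3.
Step 12. [r3c1∈{5}] r3c1 has the single candidate 5 ⇒ r3c1=5.
Step 13. [r5c5∈{2}] r5c5 has the single candidate 2. So r5c5=2.
Step 14. [r9c2∈{3}] r9c2 has the single candidate 3. So r9c2=3.
Step 15. [r1c1∈{1}] r1c1's peers cover all but 1 ⇒ r1c1=1.
Step 16. [r6c3∈{4}] only 4 remains possible at r6c3. So r6c3=4.
Step 17. [r2c8∈{9}] r2c8 has the single candidate 9 ⇒ r2c8=9.
Step 18. [r7c4∈{2}] r7c4 is down to just 2. So r7c4=2.
Step 19. [r4c1∈{9}] r4c1 has the single candidate 9. So r4c1=9.
Step 20. [r3c4∈{6}] r3c4 is down to just 6. So r3c4=6.
Step 21. [r4c9∈{7}] r4c9's peers cover all but 7, so r4c9=7.
Step 22. [r1c4∈{7}] r1c4 is down to just 7, so r1c4=7.
Step 23. [r5c7∈{1}] r5c7 is down to just 1. So r5c7=1.
Step 24. [r1c8∈{2}] only 2 remains possible at r1c8. So r1c8=2.
Step 25. [r8c4∈{9}] r8c4 is down to just 9 ⇒ r8c4=9.
Step 26. [r4c6∈{1}] only 1 remains possible at r4c6, so r4c6=1.
Step 27. [r7c7∈{5}] only 5 remains possible at r7c7 ⇒ r7c7=5.
Step 28. [r5c9∈{4}] nothing but 4 survives at r5c9. So r5c9=4.
Step 29. [r2c3∈{6}] nothing but 6 survives at r2c3 ⇒ r2c3=6.
Step 30. [r1c6∈{4}] r1c6 is down to just 4 ⇒ r1c6=4.
Step 31. [r4c8∈{5}] nothing but 5 survives at r4c8 ⇒ r4c8=5.
Step 32. [r8c3∈{1}] only 1 remains possible at r8c3 ⇒ r8c3=1.
Step 33. [r2c7∈{3}] r2c7 is down to just 3, so r2c7=3.

Answer: 1 9 3 7 5 4 8 2 6 / 4 7 6 1 8 2 3 9 5 / 5 2 8 6 9 3 4 7 1 / 9 8 2 3 4 1 6 5 7 / 6 5 7 8 2 9 1 3 4 / 3 1 4 5 7 6 9 8 2 / 7 4 9 2 1 8 5 6 3 / 2 6 1 9 3 5 7 4 8 / 8 3 5 4 6 7 2 1 9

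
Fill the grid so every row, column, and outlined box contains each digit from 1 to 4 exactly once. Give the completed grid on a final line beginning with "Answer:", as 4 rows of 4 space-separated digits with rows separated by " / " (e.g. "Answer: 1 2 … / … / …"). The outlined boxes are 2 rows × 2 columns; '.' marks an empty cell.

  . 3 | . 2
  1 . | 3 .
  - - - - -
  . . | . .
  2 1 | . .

Step 1. [r4c3∈{4}] only 4 remains possible at r4c3 ⇒ r4c3=4.
Step 2. [r3c1∈{3,4}] 3 has one home in col 1: r3c1, so r3c1=3.
Step 3. [r2c2∈{2,4}] r2c2 is the only open cell in row 2 admitting 2, so r2c2=2.
Step 4. [r3c3∈{1,2}] across row 3, 2 lands solely at r3c3. So r3c3=2.
Step 5. [r4c4∈{3}] only 3 remains possible at r4c4. So r4c4=3.
Step 6. [r2c4∈{4}] only 4 remains possible at r2c4. So r2c4=4.
Step 7. [r3c2∈{4}] nothing but 4 survives at r3c2, so r3c2=4.
Step 8. [r3c4∈{1}] nothing but 1 survives at r3c4 ⇒ r3c4=1.
Step 9. [r1c1∈{4}] r1c1 has the single candidate 4. So r1c1=4.
Step 10. [r1c3∈{1}] only 1 remains possible at r1c3, so r1c3=1.

Answer: 4 3 1 2 / 1 2 3 4 / 3 4 2 1 / 2 1 4 3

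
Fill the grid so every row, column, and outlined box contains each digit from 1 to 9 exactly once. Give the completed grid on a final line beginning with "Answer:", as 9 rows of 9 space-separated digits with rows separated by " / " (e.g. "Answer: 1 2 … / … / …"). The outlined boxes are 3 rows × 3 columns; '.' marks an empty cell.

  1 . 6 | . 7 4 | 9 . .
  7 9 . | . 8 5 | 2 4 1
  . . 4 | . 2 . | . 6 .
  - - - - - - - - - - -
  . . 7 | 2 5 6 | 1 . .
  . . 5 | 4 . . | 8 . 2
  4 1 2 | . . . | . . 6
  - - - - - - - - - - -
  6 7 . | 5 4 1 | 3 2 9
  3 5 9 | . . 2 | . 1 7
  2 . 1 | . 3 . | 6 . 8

Step 1. [r1c4∈{3}] nothing but 3 survives at r1c4, so r1c4=3.
Step 2. [r6c5∈{9}] r6c5 has the single candidate 9, so r6c5=9.
Step 3. [r3c9∈{3,5}] box 3 places 3 nowhere but r3c9 ⇒ r3c9=3.
Step 4. [r6c6∈{3,7,8}] col 6 places 8 nowhere but r6c6. So r6c6=8.
Step 5. [r6c4∈{7}] r6c4's peers cover all but 7, so r6c4=7.
Step 6. [r6c8∈{3,5}] in row 6, 3 fits only at r6c8, so r6c8=3.
Step 7. [r3c2∈{8}] r3c2 is down to just 8 ⇒ r3c2=8.
Step 8. [r9c4∈{9}] only 9 remains possible at r9c4. So r9c4=9.
Step 9. [r5c1∈{9}] r5c1 is down to just 9, so r5c1=9.
Step 10. [r1c9∈{5}] r1c9's peers cover all but 5 ⇒ r1c9=5.
Step 11. [r8c4∈{6,8}] across row 8, 8 lands solely at r8c4, so r8c4=8.
Step 12. [r4c2∈{3}] only 3 remains possible at r4c2, so r4c2=3.
Step 13. [r9c2∈{4}] only 4 remains possible at r9c2. So r9c2=4.
Step 14. [r4c9∈{4}] r4c9 has the single candidate 4 ⇒ r4c9=4.
Step 15. [r2c4∈{6}] nothing but 6 survives at r2c4, so r2c4=6.
Step 16. [r5c8∈{7}] r5c8 has the single candidate 7, so r5c8=7.
Step 17. [r5c2∈{6}] r5c2 has the single candidate 6 ⇒ r5c2=6.
Step 18. [r6c7∈{5}] r6c7 has the single candidate 5, so r6c7=5.
Step 19. [r1c2∈{2}] nothing but 2 survives at r1c2, so r1c2=2.
Step 20. [r4c8∈{9}] r4c8 has the single candidate 9. So r4c8=9.
Step 21. [r3c4∈{1}] r3c4 is down to just 1 ⇒ r3c4=1.
Step 22. [r8c7∈{4}] only 4 remains possible at r8c7. So r8c7=4.
Step 23. [r5c6∈{3}] only 3 remains possible at r5c6. So r5c6=3.
Step 24. [r5c5∈{1}] r5c5 has the single candidate 1. So r5c5=1.
Step 25. [r3c7∈{7}] r3c7 is down to just 7, so r3c7=7.
Step 26. [r3c1∈{5}] r3c1 is down to just 5 ⇒ r3c1=5.
Step 27. [r3c6∈{9}] r3c6 is down to just 9, so r3c6=9.
Step 28. [r7c3∈{8}] only 8 remains possible at r7c3, so r7c3=8.
Step 29. [r1c8∈{8}] r1c8 is down to just 8 ⇒ r1c8=8.
Step 30. [r8c5∈{6}] r8c5 is down to just 6. So r8c5=6.
Step 31. [r4c1∈{8}] r4c1 is down to just 8, so r4c1=8.
Step 32. [r9c6∈{7}] only 7 remains possible at r9c6. So r9c6=7.
Step 33. [r9c8∈{5}] r9c8 has the single candidate 5 ⇒ r9c8=5.
Step 34. [r2c3∈{3}] r2c3's peers cover all but 3, so r2c3=3.

Answer: 1 2 6 3 7 4 9 8 5 / 7 9 3 6 8 5 2 4 1 / 5 8 4 1 2 9 7 6 3 / 8 3 7 2 5 6 1 9 4 / 9 6 5 4 1 3 8 7 2 / 4 1 2 7 9 8 5 3 6 / 6 7 8 5 4 1 3 2 9 / 3 5 9 8 6 2 4 1 7 / 2 4 1 9 3 7 6 5 8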